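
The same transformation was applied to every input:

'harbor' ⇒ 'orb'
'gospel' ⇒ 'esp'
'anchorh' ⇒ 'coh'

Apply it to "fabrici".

The rule is to take characters alternately from the front and the back (1st, last, 2nd, 2nd-last, ...), then keep only the last 3 characters.
Applying both steps to "fabrici": "fiacbir", then "bir".

bir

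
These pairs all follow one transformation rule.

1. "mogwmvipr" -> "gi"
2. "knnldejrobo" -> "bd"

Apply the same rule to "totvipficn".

cf

The transformation: sort the characters into alphabetical order, then keep only the first 2 characters.
On "totvipficn": the first step gives "cfiinopttv", and the second then gives "cf".
(Check on "knnldejrobo": → "bdejklnnoor" → "bd" ✓)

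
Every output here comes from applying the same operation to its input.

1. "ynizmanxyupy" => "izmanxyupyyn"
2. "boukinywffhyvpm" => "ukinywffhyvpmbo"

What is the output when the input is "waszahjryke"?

What's happening: move the first 2 characters to the end (rotate left by 2).
"waszahjryke" → "szahjrykewa".

szahjrykewa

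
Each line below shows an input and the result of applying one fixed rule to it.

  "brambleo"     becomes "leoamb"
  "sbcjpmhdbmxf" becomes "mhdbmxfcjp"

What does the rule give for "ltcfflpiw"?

lpiwcff

Looking at the pairs, the operation is to delete the first 2 characters, then move the first 3 characters to the end (rotate left by 3).
Working it through for "ltcfflpiw": intermediate "cfflpiw", final "lpiwcff".
(Check on "brambleo": → "ambleo" → "leoamb" ✓)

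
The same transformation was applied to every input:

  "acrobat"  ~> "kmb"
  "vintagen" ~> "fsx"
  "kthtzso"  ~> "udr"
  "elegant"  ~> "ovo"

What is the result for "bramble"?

What's happening: shift every letter 10 places forward in the alphabet (wrapping around), then keep only the first 3 characters.
"bramble" → "lbkwlvo" → "lbk".

lbk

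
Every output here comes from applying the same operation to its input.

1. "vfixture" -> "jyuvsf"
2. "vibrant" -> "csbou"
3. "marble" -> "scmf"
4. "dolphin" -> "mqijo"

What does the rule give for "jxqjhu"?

The pattern: shift every letter 1 place forward in the alphabet (wrapping around), then delete the first 2 characters.
Starting from "jxqjhu": after the first operation, "kyrkiv"; after the second, "rkiv".

rkiv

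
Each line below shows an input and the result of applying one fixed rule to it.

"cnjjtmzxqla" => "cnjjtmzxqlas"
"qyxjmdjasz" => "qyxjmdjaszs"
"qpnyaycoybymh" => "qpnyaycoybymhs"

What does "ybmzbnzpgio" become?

The rule is to append "s".
Applying that to "ybmzbnzpgio" gives "ybmzbnzpgios".

ybmzbnzpgios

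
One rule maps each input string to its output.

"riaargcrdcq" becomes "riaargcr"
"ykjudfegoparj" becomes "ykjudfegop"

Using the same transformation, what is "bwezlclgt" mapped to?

What's happening: delete the last 3 characters.
Doing the same to "bwezlclgt": "bwezlc".

bwezlc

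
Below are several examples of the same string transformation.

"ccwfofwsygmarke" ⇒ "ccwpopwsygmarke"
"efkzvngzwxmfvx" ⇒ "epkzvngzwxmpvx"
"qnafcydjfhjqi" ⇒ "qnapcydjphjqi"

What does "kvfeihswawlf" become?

kvpeihswawlp

The transformation: replace every "f" with "p".
Doing the same to "kvfeihswawlf": "kvpeihswawlp".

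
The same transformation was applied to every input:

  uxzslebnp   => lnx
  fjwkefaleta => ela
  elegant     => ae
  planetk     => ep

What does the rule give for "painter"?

tp

In each case the input is transformed by: move the first 2 characters to the end (rotate left by 2), then keep one character in every 3, starting at position 3 (positions 3rd, 6th, 9th, ...).
"painter" → "interpa" → "tp".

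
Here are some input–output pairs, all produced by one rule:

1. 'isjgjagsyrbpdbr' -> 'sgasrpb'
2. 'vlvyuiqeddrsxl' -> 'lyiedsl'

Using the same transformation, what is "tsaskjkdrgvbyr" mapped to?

What's happening: keep every other character starting from the second (positions 2nd, 4th, 6th, ...).
For "tsaskjkdrgvbyr" the result is "ssjdgbr".

ssjdgbr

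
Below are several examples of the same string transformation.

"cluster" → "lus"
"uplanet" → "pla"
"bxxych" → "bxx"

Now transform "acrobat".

cro

The transformation: move the last 3 characters to the front (rotate right by 3), then keep only the last 3 characters.
On "acrobat": the first step gives "batacro", and the second then gives "cro".
(Check on "cluster": → "terclus" → "lus" ✓)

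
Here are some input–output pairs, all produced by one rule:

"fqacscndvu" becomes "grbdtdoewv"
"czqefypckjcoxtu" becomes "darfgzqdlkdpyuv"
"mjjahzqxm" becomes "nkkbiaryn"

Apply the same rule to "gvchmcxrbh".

Looking at the pairs, the operation is to shift every letter 1 place forward in the alphabet (wrapping around).
"gvchmcxrbh" → "hwdindysci".

hwdindysci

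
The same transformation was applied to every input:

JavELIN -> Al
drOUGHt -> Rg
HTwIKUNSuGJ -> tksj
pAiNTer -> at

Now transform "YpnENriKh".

Pnk

Each output is the input with this applied: flip the case of every letter, then keep one character in every 3, starting at position 2 (positions 2nd, 5th, 8th, ...).
On "YpnENriKh" that produces "Pnk".
(Check on "HTwIKUNSuGJ": → "htWikunsUgj" → "tksj" ✓)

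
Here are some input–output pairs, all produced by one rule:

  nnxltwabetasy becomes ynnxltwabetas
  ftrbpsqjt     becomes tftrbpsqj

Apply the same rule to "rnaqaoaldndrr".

rrnaqaoaldndr

Looking at the pairs, the operation is to move the last character to the front.
Applying that to "rnaqaoaldndrr" gives "rrnaqaoaldndr".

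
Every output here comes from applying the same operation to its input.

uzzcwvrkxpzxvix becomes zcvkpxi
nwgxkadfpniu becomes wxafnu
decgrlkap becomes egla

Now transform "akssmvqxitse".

ksvxte

Looking at the pairs, the operation is to keep every other character starting from the second (positions 2nd, 4th, 6th, ...).
Applying that to "akssmvqxitse" gives "ksvxte".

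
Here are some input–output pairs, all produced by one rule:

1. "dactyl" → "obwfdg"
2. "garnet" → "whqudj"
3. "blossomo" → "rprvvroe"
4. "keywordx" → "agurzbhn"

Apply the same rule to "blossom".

The pattern: shift every letter 3 places forward in the alphabet (wrapping around), then reverse the string.
So "blossom" becomes "prvvroe".

prvvroe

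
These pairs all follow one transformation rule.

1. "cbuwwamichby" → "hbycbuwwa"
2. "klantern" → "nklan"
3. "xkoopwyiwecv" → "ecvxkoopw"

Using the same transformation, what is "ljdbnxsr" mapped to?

rljdb

Looking at the pairs, the operation is to swap the front and back halves of the string, then delete the first 3 characters.
"ljdbnxsr" → "nxsrljdb" → "rljdb".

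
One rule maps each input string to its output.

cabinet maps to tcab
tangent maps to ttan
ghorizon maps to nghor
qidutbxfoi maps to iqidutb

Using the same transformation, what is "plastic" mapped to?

cpla

Each output is the input with this applied: move the last character to the front, then delete the last 3 characters.
So "plastic" becomes "cpla".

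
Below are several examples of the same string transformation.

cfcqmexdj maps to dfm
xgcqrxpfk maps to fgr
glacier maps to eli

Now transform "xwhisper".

ews

The transformation: move the last 2 characters to the front (rotate right by 2), then keep one character in every 3, starting at position 1 (positions 1st, 4th, 7th, ...).
Working it through for "xwhisper": intermediate "erxwhisp", final "ews".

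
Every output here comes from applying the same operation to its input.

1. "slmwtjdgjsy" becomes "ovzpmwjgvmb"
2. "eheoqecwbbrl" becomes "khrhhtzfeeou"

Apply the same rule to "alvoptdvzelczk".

odrywsyghcfonc

Rule — shift every letter 3 places forward in the alphabet (wrapping around), then swap each adjacent pair of characters (1↔2, 3↔4, ...).
"alvoptdvzelczk" → "doyrswgychofcn" → "odrywsyghcfonc".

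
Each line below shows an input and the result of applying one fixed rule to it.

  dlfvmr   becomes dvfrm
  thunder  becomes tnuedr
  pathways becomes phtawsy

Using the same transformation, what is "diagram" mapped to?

Rule — swap each adjacent pair of characters (1↔2, 3↔4, ...), then delete the first character.
Applying both steps to "diagram": "idgaarm", then "dgaarm".

dgaarm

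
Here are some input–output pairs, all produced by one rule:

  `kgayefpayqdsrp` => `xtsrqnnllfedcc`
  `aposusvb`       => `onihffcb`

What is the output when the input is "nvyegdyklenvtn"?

The transformation: shift every letter 13 places forward in the alphabet (wrapping around) — i.e. ROT13, then sort the characters into reverse alphabetical order.
For "nvyegdyklenvtn", step one produces "ailrtqlxyraiga"; step two turns that into "yxtrrqlliigaaa".

yxtrrqlliigaaa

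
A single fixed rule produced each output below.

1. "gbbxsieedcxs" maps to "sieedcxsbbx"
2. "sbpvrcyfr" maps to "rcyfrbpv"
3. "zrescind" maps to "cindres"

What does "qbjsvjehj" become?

vjehjbjs

Rule — delete the first character, then move the first 3 characters to the end (rotate left by 3).
Starting from "qbjsvjehj": after the first operation, "bjsvjehj"; after the second, "vjehjbjs".
(Check on "gbbxsieedcxs": → "bbxsieedcxs" → "sieedcxsbbx" ✓)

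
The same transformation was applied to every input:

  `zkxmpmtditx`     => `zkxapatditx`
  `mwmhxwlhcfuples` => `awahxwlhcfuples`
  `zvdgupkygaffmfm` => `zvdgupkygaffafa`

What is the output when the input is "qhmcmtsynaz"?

The pattern: replace every "m" with "a".
For "qhmcmtsynaz" the result is "qhacatsynaz".

qhacatsynaz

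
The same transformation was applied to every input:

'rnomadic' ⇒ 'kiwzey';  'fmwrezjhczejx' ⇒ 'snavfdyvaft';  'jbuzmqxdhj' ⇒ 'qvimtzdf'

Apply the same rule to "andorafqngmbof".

Looking at the pairs, the operation is to shift every letter 4 places backward in the alphabet (wrapping around), then delete the first 2 characters.
"andorafqngmbof" → "wjzknwbmjcixkb" → "zknwbmjcixkb".

zknwbmjcixkb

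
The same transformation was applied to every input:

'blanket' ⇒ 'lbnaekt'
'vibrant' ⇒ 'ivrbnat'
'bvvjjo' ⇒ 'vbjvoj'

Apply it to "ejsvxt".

Each output is the input with this applied: swap each adjacent pair of characters (1↔2, 3↔4, ...).
So "ejsvxt" becomes "jevstx".

jevstx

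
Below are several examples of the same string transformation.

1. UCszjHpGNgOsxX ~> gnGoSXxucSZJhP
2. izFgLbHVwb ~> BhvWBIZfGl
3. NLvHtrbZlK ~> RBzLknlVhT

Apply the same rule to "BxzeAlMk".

The pattern: swap the front and back halves of the string, then flip the case of every letter.
Applying that to "BxzeAlMk" gives "aLmKbXZE".
(Check on "NLvHtrbZlK": → "rbZlKNLvHt" → "RBzLknlVhT" ✓)

aLmKbXZE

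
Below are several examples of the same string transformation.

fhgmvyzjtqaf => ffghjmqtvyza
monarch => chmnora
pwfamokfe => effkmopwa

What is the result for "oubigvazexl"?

The rule is to sort the characters into alphabetical order, then move the first character to the end.
"oubigvazexl" → "abegilouvxz" → "begilouvxza".

begilouvxza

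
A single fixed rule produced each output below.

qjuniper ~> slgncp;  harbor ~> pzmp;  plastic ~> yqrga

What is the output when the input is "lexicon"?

The rule is to shift every letter 2 places backward in the alphabet (wrapping around), then delete the first 2 characters.
Applying that to "lexicon" gives "vgaml".

vgaml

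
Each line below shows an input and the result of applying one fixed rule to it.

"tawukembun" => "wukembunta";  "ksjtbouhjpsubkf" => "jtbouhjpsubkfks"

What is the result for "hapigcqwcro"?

Each output is the input with this applied: move the first 2 characters to the end (rotate left by 2).
For "hapigcqwcro" the result is "pigcqwcroha".

pigcqwcroha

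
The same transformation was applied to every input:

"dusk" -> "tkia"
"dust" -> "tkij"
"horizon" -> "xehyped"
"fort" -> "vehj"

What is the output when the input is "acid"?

qsyt

Each output is the input with this applied: shift every letter 10 places backward in the alphabet (wrapping around).
Doing the same to "acid": "qsyt".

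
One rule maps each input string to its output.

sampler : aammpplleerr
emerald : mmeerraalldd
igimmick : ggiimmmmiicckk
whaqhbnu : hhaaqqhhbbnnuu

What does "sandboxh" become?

Each output is the input with this applied: delete the first character, then double every character.
Applying both steps to "sandboxh": "andboxh", then "aannddbbooxxhh".

aannddbbooxxhh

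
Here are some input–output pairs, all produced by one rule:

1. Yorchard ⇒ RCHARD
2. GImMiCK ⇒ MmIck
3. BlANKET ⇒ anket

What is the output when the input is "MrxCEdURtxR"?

The pattern: flip the case of every letter, then delete the first 2 characters.
Working it through for "MrxCEdURtxR": intermediate "mRXceDurTXr", final "XceDurTXr".

XceDurTXr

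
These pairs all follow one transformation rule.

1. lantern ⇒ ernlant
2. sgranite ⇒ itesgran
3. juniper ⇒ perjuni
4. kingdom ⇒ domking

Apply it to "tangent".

enttang

In each case the input is transformed by: move the last 3 characters to the front (rotate right by 3).
So "tangent" becomes "enttang".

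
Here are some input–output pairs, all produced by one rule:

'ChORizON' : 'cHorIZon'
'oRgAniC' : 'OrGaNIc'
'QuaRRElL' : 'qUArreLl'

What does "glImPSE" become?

GLiMpse

Each output is the input with this applied: flip the case of every letter.
Applying that to "glImPSE" gives "GLiMpse".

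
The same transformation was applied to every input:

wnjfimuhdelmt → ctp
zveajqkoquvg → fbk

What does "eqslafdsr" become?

Rule — shift every letter 6 places forward in the alphabet (wrapping around), then keep only the first 3 characters.
For "eqslafdsr", step one produces "kwyrgljyx"; step two turns that into "kwy".

kwy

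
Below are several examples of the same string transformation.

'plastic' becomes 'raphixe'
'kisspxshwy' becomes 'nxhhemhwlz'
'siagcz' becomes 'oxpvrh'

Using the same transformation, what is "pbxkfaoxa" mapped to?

pqmzupdme

The pattern: swap the first and last characters, then shift every letter 11 places backward in the alphabet (wrapping around).
For "pbxkfaoxa", step one produces "abxkfaoxp"; step two turns that into "pqmzupdme".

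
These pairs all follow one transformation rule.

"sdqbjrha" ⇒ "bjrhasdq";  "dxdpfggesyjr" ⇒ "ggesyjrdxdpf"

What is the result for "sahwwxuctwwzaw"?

uctwwzawsahwwx

The pattern: move the last character to the front, then swap the front and back halves of the string.
Working it through for "sahwwxuctwwzaw": intermediate "wsahwwxuctwwza", final "uctwwzawsahwwx".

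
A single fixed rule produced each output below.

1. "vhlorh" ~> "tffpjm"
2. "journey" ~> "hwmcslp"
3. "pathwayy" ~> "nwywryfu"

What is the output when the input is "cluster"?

apjcsrq

What's happening: take characters alternately from the front and the back (1st, last, 2nd, 2nd-last, ...), then shift every letter 2 places backward in the alphabet (wrapping around).
Working it through for "cluster": intermediate "crleuts", final "apjcsrq".
(Check on "vhlorh": → "vhhrlo" → "tffpjm" ✓)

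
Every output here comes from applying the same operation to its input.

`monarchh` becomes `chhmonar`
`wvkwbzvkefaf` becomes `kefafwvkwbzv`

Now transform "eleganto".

The transformation: move the first character to the end, then swap the front and back halves of the string.
Applying both steps to "eleganto": "legantoe", then "ntoelega".
(Check on "monarchh": → "onarchhm" → "chhmonar" ✓)

ntoelega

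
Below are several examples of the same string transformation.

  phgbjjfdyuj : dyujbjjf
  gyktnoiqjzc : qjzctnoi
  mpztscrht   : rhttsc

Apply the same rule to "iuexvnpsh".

pshxvn

What's happening: delete the first 3 characters, then swap the front and back halves of the string.
Applying both steps to "iuexvnpsh": "xvnpsh", then "pshxvn".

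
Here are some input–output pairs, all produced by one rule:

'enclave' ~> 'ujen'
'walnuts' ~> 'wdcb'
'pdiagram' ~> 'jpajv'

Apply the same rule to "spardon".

amxw

Looking at the pairs, the operation is to shift every letter 9 places forward in the alphabet (wrapping around), then delete the first 3 characters.
For "spardon", step one produces "byjamxw"; step two turns that into "amxw".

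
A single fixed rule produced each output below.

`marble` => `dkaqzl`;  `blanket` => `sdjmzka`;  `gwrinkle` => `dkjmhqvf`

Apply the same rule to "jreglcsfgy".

Looking at the pairs, the operation is to shift every letter 1 place backward in the alphabet (wrapping around), then reverse the string.
Applying both steps to "jreglcsfgy": "iqdfkbrefx", then "xferbkfdqi".

xferbkfdqi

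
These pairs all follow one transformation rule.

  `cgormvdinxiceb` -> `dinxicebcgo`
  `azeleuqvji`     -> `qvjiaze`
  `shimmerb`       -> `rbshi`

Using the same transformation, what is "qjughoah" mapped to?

ahqju

What's happening: move the first 3 characters to the end (rotate left by 3), then delete the first 3 characters.
Working it through for "qjughoah": intermediate "ghoahqju", final "ahqju".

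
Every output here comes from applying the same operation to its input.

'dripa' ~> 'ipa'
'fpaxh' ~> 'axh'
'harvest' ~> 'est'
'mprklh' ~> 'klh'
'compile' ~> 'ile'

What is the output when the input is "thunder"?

der

The rule is to keep only the last 3 characters.
On "thunder" that produces "der".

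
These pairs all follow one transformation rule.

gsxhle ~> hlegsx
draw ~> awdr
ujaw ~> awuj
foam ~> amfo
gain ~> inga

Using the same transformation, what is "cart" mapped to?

rtca

The rule is to swap the front and back halves of the string.
For "cart" the result is "rtca".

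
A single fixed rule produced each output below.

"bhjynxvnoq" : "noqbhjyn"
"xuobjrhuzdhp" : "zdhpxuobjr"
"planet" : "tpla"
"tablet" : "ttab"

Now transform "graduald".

Looking at the pairs, the operation is to swap the front and back halves of the string, then delete the first 2 characters.
Working it through for "graduald": intermediate "ualdgrad", final "ldgrad".
(Check on "bhjynxvnoq": → "xvnoqbhjyn" → "noqbhjyn" ✓)

ldgrad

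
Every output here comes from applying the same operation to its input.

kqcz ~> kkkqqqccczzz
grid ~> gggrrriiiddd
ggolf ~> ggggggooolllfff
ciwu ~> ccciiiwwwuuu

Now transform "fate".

Looking at the pairs, the operation is to repeat every character 3 times.
Doing the same to "fate": "fffaaattteee".

fffaaattteee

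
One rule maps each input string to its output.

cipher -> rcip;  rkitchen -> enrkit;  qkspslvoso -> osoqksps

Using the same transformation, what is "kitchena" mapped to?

Rule — swap the front and back halves of the string, then delete the first 2 characters.
So "kitchena" becomes "nakitc".
(Check on "cipher": → "hercip" → "rcip" ✓)

nakitc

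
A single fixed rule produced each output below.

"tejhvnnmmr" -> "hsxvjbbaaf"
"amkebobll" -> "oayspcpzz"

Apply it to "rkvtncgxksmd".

fyjhbqulygar

The rule is to shift every letter 12 places backward in the alphabet (wrapping around).
"rkvtncgxksmd" → "fyjhbqulygar".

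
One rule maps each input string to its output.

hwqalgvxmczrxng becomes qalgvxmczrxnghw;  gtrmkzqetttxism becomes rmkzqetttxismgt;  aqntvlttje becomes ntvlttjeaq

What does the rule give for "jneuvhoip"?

euvhoipjn

The rule is to move the first 2 characters to the end (rotate left by 2).
"jneuvhoip" → "euvhoipjn".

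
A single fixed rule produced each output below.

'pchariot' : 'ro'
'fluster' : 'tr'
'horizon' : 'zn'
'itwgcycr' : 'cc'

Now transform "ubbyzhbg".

zb

Looking at the pairs, the operation is to keep every other character starting from the first (positions 1st, 3rd, 5th, ...), then keep only the last 2 characters.
Working it through for "ubbyzhbg": intermediate "ubzb", final "zb".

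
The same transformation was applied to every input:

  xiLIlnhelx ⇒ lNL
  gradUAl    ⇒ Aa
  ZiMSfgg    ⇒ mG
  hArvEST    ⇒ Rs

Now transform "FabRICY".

Bc

The pattern: keep one character in every 3, starting at position 3 (positions 3rd, 6th, 9th, ...), then flip the case of every letter.
For "FabRICY", step one produces "bC"; step two turns that into "Bc".
(Check on "xiLIlnhelx": → "Lnl" → "lNL" ✓)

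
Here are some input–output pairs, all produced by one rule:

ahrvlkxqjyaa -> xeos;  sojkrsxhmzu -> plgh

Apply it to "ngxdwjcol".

Rule — shift every letter 3 places backward in the alphabet (wrapping around), then keep only the first 4 characters.
Starting from "ngxdwjcol": after the first operation, "kduatgzli"; after the second, "kdua".

kdua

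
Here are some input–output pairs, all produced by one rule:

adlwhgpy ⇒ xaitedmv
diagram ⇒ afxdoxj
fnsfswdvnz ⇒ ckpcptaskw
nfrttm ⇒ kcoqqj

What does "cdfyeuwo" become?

In each case the input is transformed by: shift every letter 3 places backward in the alphabet (wrapping around).
"cdfyeuwo" → "zacvbrtl".

zacvbrtl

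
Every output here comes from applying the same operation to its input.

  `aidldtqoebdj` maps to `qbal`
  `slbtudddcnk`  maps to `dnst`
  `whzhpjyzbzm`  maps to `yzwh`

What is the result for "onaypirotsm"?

The pattern: keep one character in every 3, starting at position 1 (positions 1st, 4th, 7th, ...), then move the first 2 characters to the end (rotate left by 2).
On "onaypirotsm": the first step gives "oyrs", and the second then gives "rsoy".

rsoy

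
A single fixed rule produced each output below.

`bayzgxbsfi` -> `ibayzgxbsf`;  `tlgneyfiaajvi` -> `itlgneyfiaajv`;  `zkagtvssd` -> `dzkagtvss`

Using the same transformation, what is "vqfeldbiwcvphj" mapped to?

In each case the input is transformed by: move the last character to the front.
For "vqfeldbiwcvphj" the result is "jvqfeldbiwcvph".

jvqfeldbiwcvph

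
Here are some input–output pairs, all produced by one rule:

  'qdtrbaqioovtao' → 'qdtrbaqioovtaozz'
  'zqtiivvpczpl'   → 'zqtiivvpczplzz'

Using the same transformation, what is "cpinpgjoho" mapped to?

In each case the input is transformed by: append "zz".
"cpinpgjoho" → "cpinpgjohozz".

cpinpgjohozz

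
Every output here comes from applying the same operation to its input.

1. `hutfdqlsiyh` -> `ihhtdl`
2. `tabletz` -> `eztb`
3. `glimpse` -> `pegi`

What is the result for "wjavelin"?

In each case the input is transformed by: keep every other character starting from the first (positions 1st, 3rd, 5th, ...), then move the last 2 characters to the front (rotate right by 2).
Applying that to "wjavelin" gives "eiwa".

eiwa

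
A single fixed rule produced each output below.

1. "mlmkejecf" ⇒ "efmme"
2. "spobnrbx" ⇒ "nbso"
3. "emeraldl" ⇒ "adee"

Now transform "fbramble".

The pattern: keep every other character starting from the first (positions 1st, 3rd, 5th, ...), then move the last 2 characters to the front (rotate right by 2).
Working it through for "fbramble": intermediate "frml", final "mlfr".

mlfr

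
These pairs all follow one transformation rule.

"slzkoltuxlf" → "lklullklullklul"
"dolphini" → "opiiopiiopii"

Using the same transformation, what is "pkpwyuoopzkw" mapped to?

kwuozwkwuozwkwuozw

The pattern: keep every other character starting from the second (positions 2nd, 4th, 6th, ...), then write the whole string 3 times in a row.
Applying both steps to "pkpwyuoopzkw": "kwuozw", then "kwuozwkwuozwkwuozw".
(Check on "dolphini": → "opii" → "opiiopiiopii" ✓)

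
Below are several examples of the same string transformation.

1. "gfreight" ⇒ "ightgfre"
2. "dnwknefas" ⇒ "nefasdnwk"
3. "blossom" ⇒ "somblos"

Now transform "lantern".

Each output is the input with this applied: move the first 3 characters to the end (rotate left by 3), then move the first character to the end.
Doing the same to "lantern": "ernlant".

ernlant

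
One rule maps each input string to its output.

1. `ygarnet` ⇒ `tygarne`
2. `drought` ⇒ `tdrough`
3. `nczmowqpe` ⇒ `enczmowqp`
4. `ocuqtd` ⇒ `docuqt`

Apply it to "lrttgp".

The pattern: move the last character to the front.
So "lrttgp" becomes "plrttg".

plrttg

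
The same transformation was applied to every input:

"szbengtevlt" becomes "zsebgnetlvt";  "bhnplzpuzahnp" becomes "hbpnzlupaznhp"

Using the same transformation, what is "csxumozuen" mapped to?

scuxomuzne

The rule is to swap each adjacent pair of characters (1↔2, 3↔4, ...).
Applying that to "csxumozuen" gives "scuxomuzne".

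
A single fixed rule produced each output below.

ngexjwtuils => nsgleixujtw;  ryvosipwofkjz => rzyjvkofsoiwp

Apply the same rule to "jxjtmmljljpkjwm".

jmxwjjtkmpmjllj

Each output is the input with this applied: take characters alternately from the front and the back (1st, last, 2nd, 2nd-last, ...).
On "jxjtmmljljpkjwm" that produces "jmxwjjtkmpmjllj".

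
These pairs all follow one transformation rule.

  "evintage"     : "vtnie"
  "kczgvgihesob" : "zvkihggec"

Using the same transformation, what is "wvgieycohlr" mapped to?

ywvoigec

What's happening: delete the last 3 characters, then sort the characters into reverse alphabetical order.
Working it through for "wvgieycohlr": intermediate "wvgieyco", final "ywvoigec".
(Check on "kczgvgihesob": → "kczgvgihe" → "zvkihggec" ✓)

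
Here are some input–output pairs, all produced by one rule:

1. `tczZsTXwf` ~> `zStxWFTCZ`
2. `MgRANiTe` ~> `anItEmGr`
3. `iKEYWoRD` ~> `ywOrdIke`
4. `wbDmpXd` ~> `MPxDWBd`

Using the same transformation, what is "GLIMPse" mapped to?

The pattern: flip the case of every letter, then move the first 3 characters to the end (rotate left by 3).
"GLIMPse" → "glimpSE" → "mpSEgli".
(Check on "tczZsTXwf": → "TCZzStxWF" → "zStxWFTCZ" ✓)

mpSEgli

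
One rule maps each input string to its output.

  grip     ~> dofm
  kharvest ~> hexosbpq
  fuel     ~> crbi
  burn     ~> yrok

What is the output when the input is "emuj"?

bjrg

The transformation: shift every letter 3 places backward in the alphabet (wrapping around).
Applying that to "emuj" gives "bjrg".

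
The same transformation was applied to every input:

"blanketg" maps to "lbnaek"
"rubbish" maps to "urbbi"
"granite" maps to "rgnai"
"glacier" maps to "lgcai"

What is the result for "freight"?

In each case the input is transformed by: delete the last 2 characters, then swap each adjacent pair of characters (1↔2, 3↔4, ...).
Working it through for "freight": intermediate "freig", final "rfieg".

rfieg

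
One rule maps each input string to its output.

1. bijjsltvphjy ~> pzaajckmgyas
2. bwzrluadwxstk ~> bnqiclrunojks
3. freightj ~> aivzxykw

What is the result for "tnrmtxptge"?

veidkogkxk

The transformation: shift every letter 9 places backward in the alphabet (wrapping around), then swap the first and last characters.
For "tnrmtxptge", step one produces "keidkogkxv"; step two turns that into "veidkogkxk".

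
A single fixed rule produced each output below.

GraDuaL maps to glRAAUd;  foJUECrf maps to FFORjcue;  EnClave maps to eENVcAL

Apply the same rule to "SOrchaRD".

The rule is to flip the case of every letter, then take characters alternately from the front and the back (1st, last, 2nd, 2nd-last, ...).
So "SOrchaRD" becomes "sdorRACH".

sdorRACH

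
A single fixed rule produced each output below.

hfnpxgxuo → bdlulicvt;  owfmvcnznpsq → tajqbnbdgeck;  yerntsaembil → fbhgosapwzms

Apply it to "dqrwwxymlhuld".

fkklmazvizrre

What's happening: shift every letter 12 places backward in the alphabet (wrapping around), then move the first 2 characters to the end (rotate left by 2).
Applying both steps to "dqrwwxymlhuld": "refkklmazvizr", then "fkklmazvizrre".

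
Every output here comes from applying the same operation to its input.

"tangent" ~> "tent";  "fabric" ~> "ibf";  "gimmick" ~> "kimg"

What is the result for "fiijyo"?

yif

In each case the input is transformed by: keep every other character starting from the first (positions 1st, 3rd, 5th, ...), then reverse the string.
For "fiijyo", step one produces "fiy"; step two turns that into "yif".
(Check on "tangent": → "tnet" → "tent" ✓)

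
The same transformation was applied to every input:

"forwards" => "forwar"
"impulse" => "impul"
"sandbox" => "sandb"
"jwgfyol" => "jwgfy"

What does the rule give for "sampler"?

sampl

Looking at the pairs, the operation is to delete the last 2 characters.
On "sampler" that produces "sampl".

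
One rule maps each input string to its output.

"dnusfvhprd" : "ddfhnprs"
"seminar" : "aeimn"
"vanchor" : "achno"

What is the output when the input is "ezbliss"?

The rule is to sort the characters into alphabetical order, then delete the last 2 characters.
Working it through for "ezbliss": intermediate "beilssz", final "beils".
(Check on "seminar": → "aeimnrs" → "aeimn" ✓)

beils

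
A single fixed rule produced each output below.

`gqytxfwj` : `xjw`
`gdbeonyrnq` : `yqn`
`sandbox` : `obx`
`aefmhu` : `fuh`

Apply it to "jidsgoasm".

sam

What's happening: swap each adjacent pair of characters (1↔2, 3↔4, ...), then keep only the last 3 characters.
For "jidsgoasm", step one produces "ijsdogsam"; step two turns that into "sam".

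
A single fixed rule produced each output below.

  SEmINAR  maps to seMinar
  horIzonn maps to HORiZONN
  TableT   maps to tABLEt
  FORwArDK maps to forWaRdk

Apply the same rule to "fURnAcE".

FurNaCe

Rule — flip the case of every letter.
"fURnAcE" → "FurNaCe".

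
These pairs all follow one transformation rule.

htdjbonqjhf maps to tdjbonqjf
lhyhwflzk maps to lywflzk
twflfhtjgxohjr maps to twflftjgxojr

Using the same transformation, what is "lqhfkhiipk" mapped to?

lqfkiipk

The pattern: remove every "h".
Doing the same to "lqhfkhiipk": "lqfkiipk".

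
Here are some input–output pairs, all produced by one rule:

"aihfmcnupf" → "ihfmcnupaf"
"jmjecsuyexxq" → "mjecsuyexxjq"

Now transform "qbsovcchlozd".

bsovcchlozqd

The rule is to swap the first and last characters, then move the first character to the end.
For "qbsovcchlozd", step one produces "dbsovcchlozq"; step two turns that into "bsovcchlozqd".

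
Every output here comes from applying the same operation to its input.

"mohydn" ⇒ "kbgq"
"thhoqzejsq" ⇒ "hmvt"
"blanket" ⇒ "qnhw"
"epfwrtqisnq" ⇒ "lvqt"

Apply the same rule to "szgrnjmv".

The rule is to shift every letter 3 places forward in the alphabet (wrapping around), then keep only the last 4 characters.
Working it through for "szgrnjmv": intermediate "vcjuqmpy", final "qmpy".

qmpy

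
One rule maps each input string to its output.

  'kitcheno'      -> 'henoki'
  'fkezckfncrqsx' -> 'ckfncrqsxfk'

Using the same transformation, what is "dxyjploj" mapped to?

Each output is the input with this applied: move the first 2 characters to the end (rotate left by 2), then delete the first 2 characters.
Working it through for "dxyjploj": intermediate "yjplojdx", final "plojdx".

plojdx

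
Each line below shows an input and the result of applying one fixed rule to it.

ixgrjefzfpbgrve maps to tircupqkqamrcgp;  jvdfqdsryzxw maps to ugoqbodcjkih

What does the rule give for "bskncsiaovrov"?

mdvyndtlzgczg

The pattern: shift every letter 11 places forward in the alphabet (wrapping around).
On "bskncsiaovrov" that produces "mdvyndtlzgczg".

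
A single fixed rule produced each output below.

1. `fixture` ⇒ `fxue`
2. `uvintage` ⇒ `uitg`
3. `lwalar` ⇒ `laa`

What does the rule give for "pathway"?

What's happening: keep every other character starting from the first (positions 1st, 3rd, 5th, ...).
On "pathway" that produces "ptwy".

ptwy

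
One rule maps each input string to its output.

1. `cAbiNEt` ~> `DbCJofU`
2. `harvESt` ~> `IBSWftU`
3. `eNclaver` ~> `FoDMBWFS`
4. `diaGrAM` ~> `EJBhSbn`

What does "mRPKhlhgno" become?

Rule — shift every letter 1 place forward in the alphabet (wrapping around), then flip the case of every letter.
Working it through for "mRPKhlhgno": intermediate "nSQLimihop", final "NsqlIMIHOP".

NsqlIMIHOP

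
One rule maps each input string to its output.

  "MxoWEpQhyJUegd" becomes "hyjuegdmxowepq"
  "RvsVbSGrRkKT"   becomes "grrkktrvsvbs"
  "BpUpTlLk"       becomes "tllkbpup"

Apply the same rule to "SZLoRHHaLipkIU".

The rule is to swap the front and back halves of the string, then convert every letter to lowercase.
On "SZLoRHHaLipkIU" that produces "alipkiuszlorhh".

alipkiuszlorhh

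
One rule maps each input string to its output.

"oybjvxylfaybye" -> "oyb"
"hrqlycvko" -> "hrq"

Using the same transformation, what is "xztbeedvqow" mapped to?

xzt

Rule — keep only the first 3 characters.
For "xztbeedvqow" the result is "xzt".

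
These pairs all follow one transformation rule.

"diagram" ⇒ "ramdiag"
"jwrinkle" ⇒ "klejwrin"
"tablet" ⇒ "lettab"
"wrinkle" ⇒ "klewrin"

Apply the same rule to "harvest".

The rule is to move the last 3 characters to the front (rotate right by 3).
Applying that to "harvest" gives "estharv".

estharv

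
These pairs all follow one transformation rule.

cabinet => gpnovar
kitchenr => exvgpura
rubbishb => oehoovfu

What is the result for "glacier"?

etynpvr

In each case the input is transformed by: move the last character to the front, then shift every letter 13 places forward in the alphabet (wrapping around) — i.e. ROT13.
Applying both steps to "glacier": "rglacie", then "etynpvr".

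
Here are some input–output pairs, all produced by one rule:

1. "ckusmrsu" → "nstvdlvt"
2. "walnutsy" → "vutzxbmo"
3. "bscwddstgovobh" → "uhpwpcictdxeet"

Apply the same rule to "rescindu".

Rule — shift every letter 1 place forward in the alphabet (wrapping around), then swap the front and back halves of the string.
On "rescindu": the first step gives "sftdjoev", and the second then gives "joevsftd".
(Check on "bscwddstgovobh": → "ctdxeetuhpwpci" → "uhpwpcictdxeet" ✓)

joevsftd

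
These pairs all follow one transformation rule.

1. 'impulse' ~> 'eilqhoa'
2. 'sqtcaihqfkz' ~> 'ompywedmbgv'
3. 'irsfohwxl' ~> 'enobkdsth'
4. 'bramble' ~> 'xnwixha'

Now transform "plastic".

lhwopey

Each output is the input with this applied: shift every letter 4 places backward in the alphabet (wrapping around).
On "plastic" that produces "lhwopey".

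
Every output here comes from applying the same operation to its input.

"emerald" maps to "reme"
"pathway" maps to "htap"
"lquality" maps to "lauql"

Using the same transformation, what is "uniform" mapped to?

The rule is to reverse the string, then delete the first 3 characters.
For "uniform", step one produces "mrofinu"; step two turns that into "finu".

finu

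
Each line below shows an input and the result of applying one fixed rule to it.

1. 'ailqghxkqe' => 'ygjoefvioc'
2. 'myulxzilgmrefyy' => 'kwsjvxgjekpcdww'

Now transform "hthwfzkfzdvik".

frfudxidxbtgi

In each case the input is transformed by: shift every letter 2 places backward in the alphabet (wrapping around).
On "hthwfzkfzdvik" that produces "frfudxidxbtgi".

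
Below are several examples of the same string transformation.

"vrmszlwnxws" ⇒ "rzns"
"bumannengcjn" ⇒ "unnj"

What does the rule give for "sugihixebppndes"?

Each output is the input with this applied: keep one character in every 3, starting at position 2 (positions 2nd, 5th, 8th, ...).
"sugihixebppndes" → "uhepe".

uhepe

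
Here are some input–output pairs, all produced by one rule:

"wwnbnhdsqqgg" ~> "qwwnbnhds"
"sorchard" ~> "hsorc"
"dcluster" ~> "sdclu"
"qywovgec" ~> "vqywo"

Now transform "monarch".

Looking at the pairs, the operation is to delete the last 3 characters, then move the last character to the front.
"monarch" → "mona" → "amon".

amon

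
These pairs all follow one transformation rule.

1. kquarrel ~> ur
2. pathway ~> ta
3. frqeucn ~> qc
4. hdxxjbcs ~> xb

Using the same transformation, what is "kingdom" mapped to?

no

In each case the input is transformed by: keep one character in every 3, starting at position 3 (positions 3rd, 6th, 9th, ...).
Applying that to "kingdom" gives "no".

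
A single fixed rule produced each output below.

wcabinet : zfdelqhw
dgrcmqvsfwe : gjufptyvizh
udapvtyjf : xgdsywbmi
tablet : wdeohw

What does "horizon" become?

Rule — shift every letter 3 places forward in the alphabet (wrapping around).
Applying that to "horizon" gives "krulcrq".

krulcrq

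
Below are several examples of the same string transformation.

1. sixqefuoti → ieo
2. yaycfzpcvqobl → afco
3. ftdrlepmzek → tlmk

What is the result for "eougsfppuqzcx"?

Rule — keep one character in every 3, starting at position 2 (positions 2nd, 5th, 8th, ...).
So "eougsfppuqzcx" becomes "ospz".

ospz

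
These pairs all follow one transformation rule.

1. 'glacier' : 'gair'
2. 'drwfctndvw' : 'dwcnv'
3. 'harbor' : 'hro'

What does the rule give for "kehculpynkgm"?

Looking at the pairs, the operation is to keep every other character starting from the first (positions 1st, 3rd, 5th, ...).
For "kehculpynkgm" the result is "khupng".

khupng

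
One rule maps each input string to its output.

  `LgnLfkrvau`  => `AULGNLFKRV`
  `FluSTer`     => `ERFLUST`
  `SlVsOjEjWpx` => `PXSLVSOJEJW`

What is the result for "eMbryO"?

Rule — move the last 2 characters to the front (rotate right by 2), then convert every letter to uppercase.
Applying both steps to "eMbryO": "yOeMbr", then "YOEMBR".
(Check on "SlVsOjEjWpx": → "pxSlVsOjEjW" → "PXSLVSOJEJW" ✓)

YOEMBR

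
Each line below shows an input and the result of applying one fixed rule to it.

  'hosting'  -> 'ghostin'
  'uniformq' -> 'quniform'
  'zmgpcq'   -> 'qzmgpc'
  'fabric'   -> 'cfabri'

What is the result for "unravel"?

lunrave

Looking at the pairs, the operation is to move the last character to the front.
On "unravel" that produces "lunrave".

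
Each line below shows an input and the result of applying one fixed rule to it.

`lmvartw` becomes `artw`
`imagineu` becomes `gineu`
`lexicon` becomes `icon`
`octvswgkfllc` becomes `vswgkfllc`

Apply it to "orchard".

hard

The transformation: delete the first 3 characters.
For "orchard" the result is "hard".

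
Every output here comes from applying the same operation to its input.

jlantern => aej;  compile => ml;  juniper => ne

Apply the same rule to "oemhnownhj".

moh

In each case the input is transformed by: move the first character to the end, then keep one character in every 3, starting at position 2 (positions 2nd, 5th, 8th, ...).
"oemhnownhj" → "moh".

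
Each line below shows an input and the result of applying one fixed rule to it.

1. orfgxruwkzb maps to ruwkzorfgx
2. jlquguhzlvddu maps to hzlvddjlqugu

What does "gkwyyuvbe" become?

yuvbgkwy

Each output is the input with this applied: delete the last character, then swap the front and back halves of the string.
"gkwyyuvbe" → "gkwyyuvb" → "yuvbgkwy".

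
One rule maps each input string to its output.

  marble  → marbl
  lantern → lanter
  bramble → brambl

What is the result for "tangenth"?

tangent

The transformation: delete the last character.
For "tangenth" the result is "tangent".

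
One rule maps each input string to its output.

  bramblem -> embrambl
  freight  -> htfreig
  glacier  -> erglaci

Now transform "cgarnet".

What's happening: move the last 2 characters to the front (rotate right by 2).
On "cgarnet" that produces "etcgarn".

etcgarn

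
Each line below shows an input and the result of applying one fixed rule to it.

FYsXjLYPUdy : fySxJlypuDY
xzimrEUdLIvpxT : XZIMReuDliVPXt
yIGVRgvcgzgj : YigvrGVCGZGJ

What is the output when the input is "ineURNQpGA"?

INEurnqPga

The transformation: flip the case of every letter.
On "ineURNQpGA" that produces "INEurnqPga".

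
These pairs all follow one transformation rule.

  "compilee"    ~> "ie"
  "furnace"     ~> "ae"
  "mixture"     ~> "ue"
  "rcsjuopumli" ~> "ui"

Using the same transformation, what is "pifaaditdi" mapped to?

ai

The rule is to keep every other character starting from the first (positions 1st, 3rd, 5th, ...), then keep only the vowels.
On "pifaaditdi": the first step gives "pfaid", and the second then gives "ai".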